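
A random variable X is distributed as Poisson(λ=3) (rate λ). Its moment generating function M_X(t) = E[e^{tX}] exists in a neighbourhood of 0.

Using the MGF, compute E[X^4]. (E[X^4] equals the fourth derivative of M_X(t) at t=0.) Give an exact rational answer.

E[X^4] = M^(4)(0) = 309

M_X(t) = e^(3*e^(t) - 3)
M^(4)(t) = (81*e^(4*t)*e^(3*e^(t)) + 162*e^(3*t)*e^(3*e^(t)) + 63*e^(2*t)*e^(3*e^(t)) + 3*e^(t)*e^(3*e^(t)))*e^(-3)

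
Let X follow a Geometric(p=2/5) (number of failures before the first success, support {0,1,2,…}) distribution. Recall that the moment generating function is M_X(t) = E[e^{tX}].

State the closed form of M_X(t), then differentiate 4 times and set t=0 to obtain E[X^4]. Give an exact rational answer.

E[X^4] = D^4[M](0) = 276

M_X(t) = 2/(5*(1 - 3*e^(t)/5))
D^4[M](t) = (-162*e^(4*t) - 2970*e^(3*t) - 4950*e^(2*t) - 750*e^(t))/(243*e^(5*t) - 2025*e^(4*t) + 6750*e^(3*t) - 11250*e^(2*t) + 9375*e^(t) - 3125)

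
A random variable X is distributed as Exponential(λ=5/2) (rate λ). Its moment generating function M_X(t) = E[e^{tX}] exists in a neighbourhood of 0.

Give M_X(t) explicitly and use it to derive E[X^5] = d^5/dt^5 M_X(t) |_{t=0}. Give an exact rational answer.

E[X^5] = d^5M/dt^5 |_{t=0} = 768/625

M_X(t) = 5/(2*(5/2 - t))
dM/dt = 10/(4*t^2 - 20*t + 25)
d^2M/dt^2 = -40/(8*t^3 - 60*t^2 + 150*t - 125)
d^3M/dt^3 = 240/(16*t^4 - 160*t^3 + 600*t^2 - 1000*t + 625)
d^4M/dt^4 = -1920/(32*t^5 - 400*t^4 + 2000*t^3 - 5000*t^2 + 6250*t - 3125)
d^5M/dt^5 = 19200/(64*t^6 - 960*t^5 + 6000*t^4 - 20000*t^3 + 37500*t^2 - 37500*t + 15625)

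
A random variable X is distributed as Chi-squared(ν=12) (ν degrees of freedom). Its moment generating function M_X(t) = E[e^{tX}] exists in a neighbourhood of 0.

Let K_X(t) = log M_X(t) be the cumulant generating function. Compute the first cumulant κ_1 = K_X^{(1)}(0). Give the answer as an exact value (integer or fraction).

M_X(t) = (1 - 2*t)^(-6)
K_X(t) = log M_X(t) = -6*log(1 - 2*t)
D[K](t) = -12/(2*t - 1)

κ_1 = D[K](0) = 12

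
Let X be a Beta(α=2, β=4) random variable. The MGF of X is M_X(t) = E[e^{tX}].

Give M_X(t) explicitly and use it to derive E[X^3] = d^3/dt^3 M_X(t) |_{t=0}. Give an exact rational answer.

E[X^3] = M′′′(0) = 1/14

M_X(t) = ₁F₁(2; 6; t)
M′(t) = ₁F₁(3; 7; t)/3
M′′(t) = ₁F₁(4; 8; t)/7
M′′′(t) = ₁F₁(5; 9; t)/14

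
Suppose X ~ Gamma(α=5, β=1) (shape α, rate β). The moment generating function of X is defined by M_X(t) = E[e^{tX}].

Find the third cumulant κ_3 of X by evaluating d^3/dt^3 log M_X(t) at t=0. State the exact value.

M_X(t) = (1 - t)^(-5)
K_X(t) = log M_X(t) = -5*log(1 - t)
D^3[K](t) = -10/(t^3 - 3*t^2 + 3*t - 1)

κ_3 = D^3[K](0) = 10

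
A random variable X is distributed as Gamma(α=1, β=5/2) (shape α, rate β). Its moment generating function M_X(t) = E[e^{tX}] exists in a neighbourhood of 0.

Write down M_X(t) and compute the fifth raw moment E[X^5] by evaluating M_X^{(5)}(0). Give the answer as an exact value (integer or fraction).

E[X^5] = D^5[M](0) = 768/625

M_X(t) = 5/(2*(5/2 - t))
D^5[M](t) = 19200/(64*t^6 - 960*t^5 + 6000*t^4 - 20000*t^3 + 37500*t^2 - 37500*t + 15625)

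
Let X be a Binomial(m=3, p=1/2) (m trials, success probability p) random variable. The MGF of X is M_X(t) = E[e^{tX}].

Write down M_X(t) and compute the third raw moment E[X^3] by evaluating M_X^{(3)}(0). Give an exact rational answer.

M_X(t) = (e^(t)/2 + 1/2)^3
D^3[M](t) = 27*e^(3*t)/8 + 3*e^(2*t) + 3*e^(t)/8

E[X^3] = D^3[M](0) = 27/4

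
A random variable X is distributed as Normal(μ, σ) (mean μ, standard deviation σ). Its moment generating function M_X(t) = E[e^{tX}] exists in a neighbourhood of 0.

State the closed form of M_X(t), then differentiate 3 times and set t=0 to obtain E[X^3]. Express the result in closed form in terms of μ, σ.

E[X^3] = M′′′(0) = μ*(μ^2 + 3*σ^2)

M_X(t) = e^(μ*t + σ^2*t^2/2)
M′(t) = μ*e^(μ*t)*e^(σ^2*t^2/2) + σ^2*t*e^(μ*t)*e^(σ^2*t^2/2)
M′′(t) = μ^2*e^(μ*t)*e^(σ^2*t^2/2) + 2*μ*σ^2*t*e^(μ*t)*e^(σ^2*t^2/2) + σ^4*t^2*e^(μ*t)*e^(σ^2*t^2/2) + σ^2*e^(μ*t)*e^(σ^2*t^2/2)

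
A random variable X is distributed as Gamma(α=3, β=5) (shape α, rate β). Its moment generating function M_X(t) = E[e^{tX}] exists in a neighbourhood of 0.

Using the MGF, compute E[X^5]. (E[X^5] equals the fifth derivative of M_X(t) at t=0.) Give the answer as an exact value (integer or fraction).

E[X^5] = M^(5)(0) = 504/625

M_X(t) = 125/(5 - t)^3
M^(5)(t) = 315000/(t^8 - 40*t^7 + 700*t^6 - 7000*t^5 + 43750*t^4 - 175000*t^3 + 437500*t^2 - 625000*t + 390625)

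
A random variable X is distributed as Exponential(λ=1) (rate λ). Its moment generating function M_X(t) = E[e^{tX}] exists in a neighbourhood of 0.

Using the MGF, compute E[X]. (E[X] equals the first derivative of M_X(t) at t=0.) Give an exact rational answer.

E[X] = dM/dt |_{t=0} = 1

M_X(t) = 1/(1 - t)
dM/dt = 1/(t^2 - 2*t + 1)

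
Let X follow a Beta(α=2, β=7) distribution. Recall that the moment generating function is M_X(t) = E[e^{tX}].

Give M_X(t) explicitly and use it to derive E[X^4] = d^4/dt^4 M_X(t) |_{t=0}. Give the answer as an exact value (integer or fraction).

M_X(t) = ₁F₁(2; 9; t)
D^4[M](t) = ₁F₁(6; 13; t)/99

E[X^4] = D^4[M](0) = 1/99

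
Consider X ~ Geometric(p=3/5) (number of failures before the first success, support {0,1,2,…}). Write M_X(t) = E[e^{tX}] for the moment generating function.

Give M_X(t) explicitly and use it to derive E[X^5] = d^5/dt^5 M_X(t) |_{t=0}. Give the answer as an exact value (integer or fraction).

E[X^5] = d^5M/dt^5 |_{t=0} = 9854/81

M_X(t) = 3/(5*(1 - 2*e^(t)/5))
dM/dt = 6*e^(t)/(4*e^(2*t) - 20*e^(t) + 25)
d^2M/dt^2 = (-12*e^(2*t) - 30*e^(t))/(8*e^(3*t) - 60*e^(2*t) + 150*e^(t) - 125)
d^3M/dt^3 = (24*e^(3*t) + 240*e^(2*t) + 150*e^(t))/(16*e^(4*t) - 160*e^(3*t) + 600*e^(2*t) - 1000*e^(t) + 625)
d^4M/dt^4 = (-48*e^(4*t) - 1320*e^(3*t) - 3300*e^(2*t) - 750*e^(t))/(32*e^(5*t) - 400*e^(4*t) + 2000*e^(3*t) - 5000*e^(2*t) + 6250*e^(t) - 3125)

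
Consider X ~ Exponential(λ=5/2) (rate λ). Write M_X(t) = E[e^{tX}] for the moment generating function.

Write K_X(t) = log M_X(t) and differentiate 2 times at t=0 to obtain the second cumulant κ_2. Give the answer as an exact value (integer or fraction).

κ_2 = D^2[K](0) = 4/25

M_X(t) = 5/(2*(5/2 - t))
K_X(t) = log M_X(t) = -log(5/2 - t) - log(2) + log(5)
D^2[K](t) = 4/(4*t^2 - 20*t + 25)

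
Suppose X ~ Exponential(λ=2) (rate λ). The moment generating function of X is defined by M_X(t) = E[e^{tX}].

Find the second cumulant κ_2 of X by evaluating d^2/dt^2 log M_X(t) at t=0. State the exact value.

M_X(t) = 2/(2 - t)
K_X(t) = log M_X(t) = -log(2 - t) + log(2)
K^(2)(t) = 1/(t^2 - 4*t + 4)

κ_2 = K^(2)(0) = 1/4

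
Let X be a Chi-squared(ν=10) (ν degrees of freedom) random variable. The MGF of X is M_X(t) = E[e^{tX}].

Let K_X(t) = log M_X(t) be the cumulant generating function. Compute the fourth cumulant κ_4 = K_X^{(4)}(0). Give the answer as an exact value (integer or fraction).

M_X(t) = (1 - 2*t)^(-5)
K_X(t) = log M_X(t) = -5*log(1 - 2*t)
dK/dt = -10/(2*t - 1)
d^2K/dt^2 = 20/(4*t^2 - 4*t + 1)
d^3K/dt^3 = -80/(8*t^3 - 12*t^2 + 6*t - 1)
d^4K/dt^4 = 480/(16*t^4 - 32*t^3 + 24*t^2 - 8*t + 1)

κ_4 = d^4K/dt^4 |_{t=0} = 480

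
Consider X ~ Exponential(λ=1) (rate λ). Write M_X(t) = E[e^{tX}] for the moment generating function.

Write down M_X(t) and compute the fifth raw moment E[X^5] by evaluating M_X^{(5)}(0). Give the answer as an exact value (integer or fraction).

M_X(t) = 1/(1 - t)
dM/dt = 1/(t^2 - 2*t + 1)
d^2M/dt^2 = -2/(t^3 - 3*t^2 + 3*t - 1)
d^3M/dt^3 = 6/(t^4 - 4*t^3 + 6*t^2 - 4*t + 1)
d^4M/dt^4 = -24/(t^5 - 5*t^4 + 10*t^3 - 10*t^2 + 5*t - 1)
d^5M/dt^5 = 120/(t^6 - 6*t^5 + 15*t^4 - 20*t^3 + 15*t^2 - 6*t + 1)

E[X^5] = d^5M/dt^5 |_{t=0} = 120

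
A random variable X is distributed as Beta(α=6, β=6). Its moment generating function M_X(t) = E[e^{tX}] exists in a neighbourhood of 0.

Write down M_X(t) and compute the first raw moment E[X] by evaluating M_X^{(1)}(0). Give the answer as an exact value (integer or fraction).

M_X(t) = ₁F₁(6; 12; t)
M′(t) = ₁F₁(7; 13; t)/2

E[X] = M′(0) = 1/2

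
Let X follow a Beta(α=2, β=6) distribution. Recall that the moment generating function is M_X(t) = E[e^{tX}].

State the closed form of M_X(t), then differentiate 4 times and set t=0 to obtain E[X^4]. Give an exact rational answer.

M_X(t) = ₁F₁(2; 8; t)
dM/dt = ₁F₁(3; 9; t)/4
d^2M/dt^2 = ₁F₁(4; 10; t)/12
d^3M/dt^3 = ₁F₁(5; 11; t)/30
d^4M/dt^4 = ₁F₁(6; 12; t)/66

E[X^4] = d^4M/dt^4 |_{t=0} = 1/66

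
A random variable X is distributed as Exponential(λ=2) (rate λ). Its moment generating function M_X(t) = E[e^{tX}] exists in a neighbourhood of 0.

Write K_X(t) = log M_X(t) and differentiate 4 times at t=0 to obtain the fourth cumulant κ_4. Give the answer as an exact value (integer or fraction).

κ_4 = D^4[K](0) = 3/8

M_X(t) = 2/(2 - t)
K_X(t) = log M_X(t) = -log(2 - t) + log(2)
D^4[K](t) = 6/(t^4 - 8*t^3 + 24*t^2 - 32*t + 16)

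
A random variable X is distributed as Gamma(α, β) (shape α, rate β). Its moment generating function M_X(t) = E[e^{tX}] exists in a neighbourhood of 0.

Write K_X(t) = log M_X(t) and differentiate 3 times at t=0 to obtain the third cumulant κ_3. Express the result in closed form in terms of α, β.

κ_3 = D^3[K](0) = 2*α/β^3

M_X(t) = (β/(β - t))^α
K_X(t) = log M_X(t) = α*(log(β) - log(β - t))
D^3[K](t) = -2*α/(-β^3 + 3*β^2*t - 3*β*t^2 + t^3)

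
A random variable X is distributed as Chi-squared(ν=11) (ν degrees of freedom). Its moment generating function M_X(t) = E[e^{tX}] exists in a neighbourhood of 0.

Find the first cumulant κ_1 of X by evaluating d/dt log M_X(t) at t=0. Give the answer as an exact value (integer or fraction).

M_X(t) = (1 - 2*t)^(-11/2)
K_X(t) = log M_X(t) = -11*log(1 - 2*t)/2
dK/dt = -11/(2*t - 1)

κ_1 = dK/dt |_{t=0} = 11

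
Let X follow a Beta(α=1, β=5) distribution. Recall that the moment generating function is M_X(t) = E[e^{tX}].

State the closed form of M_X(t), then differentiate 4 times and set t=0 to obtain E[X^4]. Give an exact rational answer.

E[X^4] = M^(4)(0) = 1/126

M_X(t) = ₁F₁(1; 6; t)
M^(4)(t) = ₁F₁(5; 10; t)/126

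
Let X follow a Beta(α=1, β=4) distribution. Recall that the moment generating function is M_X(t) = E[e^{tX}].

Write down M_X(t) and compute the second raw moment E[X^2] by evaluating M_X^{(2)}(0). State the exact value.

M_X(t) = ₁F₁(1; 5; t)
M′(t) = ₁F₁(2; 6; t)/5
M′′(t) = ₁F₁(3; 7; t)/15

E[X^2] = M′′(0) = 1/15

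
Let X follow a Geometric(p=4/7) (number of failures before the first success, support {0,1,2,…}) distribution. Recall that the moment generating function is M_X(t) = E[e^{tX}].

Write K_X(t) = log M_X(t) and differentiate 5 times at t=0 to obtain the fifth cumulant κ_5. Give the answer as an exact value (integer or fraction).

M_X(t) = 4/(7*(1 - 3*e^(t)/7))
K_X(t) = log M_X(t) = -log(1 - 3*e^(t)/7) - log(7) + 2*log(2)
dK/dt = -3*e^(t)/(3*e^(t) - 7)
d^2K/dt^2 = 21*e^(t)/(9*e^(2*t) - 42*e^(t) + 49)
d^3K/dt^3 = (-63*e^(2*t) - 147*e^(t))/(27*e^(3*t) - 189*e^(2*t) + 441*e^(t) - 343)
d^4K/dt^4 = (189*e^(3*t) + 1764*e^(2*t) + 1029*e^(t))/(81*e^(4*t) - 756*e^(3*t) + 2646*e^(2*t) - 4116*e^(t) + 2401)
d^5K/dt^5 = (-567*e^(4*t) - 14553*e^(3*t) - 33957*e^(2*t) - 7203*e^(t))/(243*e^(5*t) - 2835*e^(4*t) + 13230*e^(3*t) - 30870*e^(2*t) + 36015*e^(t) - 16807)

κ_5 = d^5K/dt^5 |_{t=0} = 7035/128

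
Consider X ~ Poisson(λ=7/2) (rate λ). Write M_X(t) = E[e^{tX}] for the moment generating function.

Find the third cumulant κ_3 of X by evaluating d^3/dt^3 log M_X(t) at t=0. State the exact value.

κ_3 = K′′′(0) = 7/2

M_X(t) = e^(7*e^(t)/2 - 7/2)
K_X(t) = log M_X(t) = 7*e^(t)/2 - 7/2
K′(t) = 7*e^(t)/2
K′′(t) = 7*e^(t)/2
K′′′(t) = 7*e^(t)/2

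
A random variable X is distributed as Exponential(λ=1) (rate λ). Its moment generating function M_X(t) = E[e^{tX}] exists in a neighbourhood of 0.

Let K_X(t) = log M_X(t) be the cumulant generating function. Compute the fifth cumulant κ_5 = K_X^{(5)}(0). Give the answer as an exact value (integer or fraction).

M_X(t) = 1/(1 - t)
K_X(t) = log M_X(t) = -log(1 - t)
dK/dt = -1/(t - 1)
d^2K/dt^2 = 1/(t^2 - 2*t + 1)
d^3K/dt^3 = -2/(t^3 - 3*t^2 + 3*t - 1)
d^4K/dt^4 = 6/(t^4 - 4*t^3 + 6*t^2 - 4*t + 1)
d^5K/dt^5 = -24/(t^5 - 5*t^4 + 10*t^3 - 10*t^2 + 5*t - 1)

κ_5 = d^5K/dt^5 |_{t=0} = 24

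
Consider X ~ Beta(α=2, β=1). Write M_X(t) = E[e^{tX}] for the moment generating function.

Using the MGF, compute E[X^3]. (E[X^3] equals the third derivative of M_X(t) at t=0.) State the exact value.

M_X(t) = ₁F₁(2; 3; t)
dM/dt = 2*₁F₁(3; 4; t)/3
d^2M/dt^2 = ₁F₁(4; 5; t)/2
d^3M/dt^3 = 2*₁F₁(5; 6; t)/5

E[X^3] = d^3M/dt^3 |_{t=0} = 2/5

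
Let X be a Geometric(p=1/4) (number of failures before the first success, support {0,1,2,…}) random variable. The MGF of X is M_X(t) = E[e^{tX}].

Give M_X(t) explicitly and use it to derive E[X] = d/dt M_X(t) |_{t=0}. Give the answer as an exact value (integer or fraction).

M_X(t) = 1/(4*(1 - 3*e^(t)/4))
dM/dt = 3*e^(t)/(9*e^(2*t) - 24*e^(t) + 16)

E[X] = dM/dt |_{t=0} = 3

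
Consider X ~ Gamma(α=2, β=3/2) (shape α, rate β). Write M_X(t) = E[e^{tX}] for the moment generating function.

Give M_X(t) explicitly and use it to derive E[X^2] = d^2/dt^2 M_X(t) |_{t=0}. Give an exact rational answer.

E[X^2] = M′′(0) = 8/3

M_X(t) = 9/(4*(3/2 - t)^2)
M′(t) = -36/(8*t^3 - 36*t^2 + 54*t - 27)
M′′(t) = 216/(16*t^4 - 96*t^3 + 216*t^2 - 216*t + 81)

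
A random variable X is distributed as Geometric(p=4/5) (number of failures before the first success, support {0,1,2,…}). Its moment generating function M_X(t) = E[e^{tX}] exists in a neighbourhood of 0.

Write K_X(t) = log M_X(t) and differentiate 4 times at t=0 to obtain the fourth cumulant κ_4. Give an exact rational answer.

κ_4 = K^(4)(0) = 115/128

M_X(t) = 4/(5*(1 - e^(t)/5))
K_X(t) = log M_X(t) = -log(1 - e^(t)/5) - log(5) + 2*log(2)
K^(4)(t) = (5*e^(3*t) + 100*e^(2*t) + 125*e^(t))/(e^(4*t) - 20*e^(3*t) + 150*e^(2*t) - 500*e^(t) + 625)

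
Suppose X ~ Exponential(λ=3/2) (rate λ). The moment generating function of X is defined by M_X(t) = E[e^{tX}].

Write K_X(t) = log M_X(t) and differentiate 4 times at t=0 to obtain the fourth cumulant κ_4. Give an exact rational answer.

M_X(t) = 3/(2*(3/2 - t))
K_X(t) = log M_X(t) = -log(3/2 - t) - log(2) + log(3)
D^4[K](t) = 96/(16*t^4 - 96*t^3 + 216*t^2 - 216*t + 81)

κ_4 = D^4[K](0) = 32/27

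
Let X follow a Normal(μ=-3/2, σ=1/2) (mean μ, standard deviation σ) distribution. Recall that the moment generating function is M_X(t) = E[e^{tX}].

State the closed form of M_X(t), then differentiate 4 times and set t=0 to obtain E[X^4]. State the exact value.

M_X(t) = e^(t^2/8 - 3*t/2)
D^4[M](t) = (t^4*e^(t^2/8) - 24*t^3*e^(t^2/8) + 240*t^2*e^(t^2/8) - 1152*t*e^(t^2/8) + 2208*e^(t^2/8))*e^(-3*t/2)/256

E[X^4] = D^4[M](0) = 69/8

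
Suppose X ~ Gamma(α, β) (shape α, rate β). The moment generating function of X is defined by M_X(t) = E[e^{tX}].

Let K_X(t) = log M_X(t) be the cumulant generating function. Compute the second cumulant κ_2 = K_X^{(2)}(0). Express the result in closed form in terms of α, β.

κ_2 = K′′(0) = α/β^2

M_X(t) = (β/(β - t))^α
K_X(t) = log M_X(t) = α*(log(β) - log(β - t))
K′(t) = -α/(-β + t)
K′′(t) = α/(β^2 - 2*β*t + t^2)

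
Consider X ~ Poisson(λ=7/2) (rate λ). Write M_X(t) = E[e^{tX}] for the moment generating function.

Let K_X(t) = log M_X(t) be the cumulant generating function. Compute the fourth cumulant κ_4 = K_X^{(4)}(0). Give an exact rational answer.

M_X(t) = e^(7*e^(t)/2 - 7/2)
K_X(t) = log M_X(t) = 7*e^(t)/2 - 7/2
dK/dt = 7*e^(t)/2
d^2K/dt^2 = 7*e^(t)/2
d^3K/dt^3 = 7*e^(t)/2
d^4K/dt^4 = 7*e^(t)/2

κ_4 = d^4K/dt^4 |_{t=0} = 7/2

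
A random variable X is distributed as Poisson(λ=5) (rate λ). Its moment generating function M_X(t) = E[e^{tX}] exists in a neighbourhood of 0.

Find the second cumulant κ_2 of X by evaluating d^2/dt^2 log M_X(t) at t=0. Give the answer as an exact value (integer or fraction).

κ_2 = D^2[K](0) = 5

M_X(t) = e^(5*e^(t) - 5)
K_X(t) = log M_X(t) = 5*e^(t) - 5
D^2[K](t) = 5*e^(t)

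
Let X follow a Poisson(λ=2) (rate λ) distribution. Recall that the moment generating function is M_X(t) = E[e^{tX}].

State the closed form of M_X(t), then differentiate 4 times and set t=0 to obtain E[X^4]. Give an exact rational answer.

M_X(t) = e^(2*e^(t) - 2)
D^4[M](t) = (16*e^(4*t)*e^(2*e^(t)) + 48*e^(3*t)*e^(2*e^(t)) + 28*e^(2*t)*e^(2*e^(t)) + 2*e^(t)*e^(2*e^(t)))*e^(-2)

E[X^4] = D^4[M](0) = 94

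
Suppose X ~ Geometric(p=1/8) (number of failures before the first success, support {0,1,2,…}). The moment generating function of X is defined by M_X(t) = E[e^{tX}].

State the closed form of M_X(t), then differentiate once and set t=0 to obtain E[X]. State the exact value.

M_X(t) = 1/(8*(1 - 7*e^(t)/8))
M′(t) = 7*e^(t)/(49*e^(2*t) - 112*e^(t) + 64)

E[X] = M′(0) = 7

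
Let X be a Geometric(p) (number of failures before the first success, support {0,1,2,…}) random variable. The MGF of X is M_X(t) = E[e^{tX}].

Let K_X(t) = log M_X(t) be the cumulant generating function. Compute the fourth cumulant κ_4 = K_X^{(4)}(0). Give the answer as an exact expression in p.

M_X(t) = p/(-(1 - p)*e^(t) + 1)
K_X(t) = log M_X(t) = log(p) - log(-(1 - p)*e^(t) + 1)

κ_4 = D^4[K](0) = (-p^3 + 7*p^2 - 12*p + 6)/p^4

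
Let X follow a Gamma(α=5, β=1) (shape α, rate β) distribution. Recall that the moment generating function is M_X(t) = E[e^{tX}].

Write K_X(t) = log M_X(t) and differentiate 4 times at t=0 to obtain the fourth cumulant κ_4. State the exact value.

M_X(t) = (1 - t)^(-5)
K_X(t) = log M_X(t) = -5*log(1 - t)
K′(t) = -5/(t - 1)
K′′(t) = 5/(t^2 - 2*t + 1)
K′′′(t) = -10/(t^3 - 3*t^2 + 3*t - 1)
K′′′′(t) = 30/(t^4 - 4*t^3 + 6*t^2 - 4*t + 1)

κ_4 = K′′′′(0) = 30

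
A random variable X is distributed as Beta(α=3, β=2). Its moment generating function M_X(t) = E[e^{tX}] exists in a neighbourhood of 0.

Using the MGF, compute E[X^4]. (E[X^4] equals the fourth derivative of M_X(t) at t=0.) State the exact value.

M_X(t) = ₁F₁(3; 5; t)
D^4[M](t) = 3*₁F₁(7; 9; t)/14

E[X^4] = D^4[M](0) = 3/14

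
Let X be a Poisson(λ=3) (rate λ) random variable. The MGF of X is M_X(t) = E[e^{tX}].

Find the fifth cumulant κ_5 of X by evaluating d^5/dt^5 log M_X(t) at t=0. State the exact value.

M_X(t) = e^(3*e^(t) - 3)
K_X(t) = log M_X(t) = 3*e^(t) - 3
D^5[K](t) = 3*e^(t)

κ_5 = D^5[K](0) = 3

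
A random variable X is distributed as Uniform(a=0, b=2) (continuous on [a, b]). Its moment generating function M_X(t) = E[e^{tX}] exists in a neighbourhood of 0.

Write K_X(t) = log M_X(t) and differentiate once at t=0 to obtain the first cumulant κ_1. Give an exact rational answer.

M_X(t) = (e^(2*t) - 1)/(2*t)
K_X(t) = log M_X(t) = -log(t) + log(e^(2*t) - 1) - log(2)
dK/dt = (2*t*e^(2*t) - e^(2*t) + 1)/(t*e^(2*t) - t)

κ_1 = dK/dt |_{t=0} = 1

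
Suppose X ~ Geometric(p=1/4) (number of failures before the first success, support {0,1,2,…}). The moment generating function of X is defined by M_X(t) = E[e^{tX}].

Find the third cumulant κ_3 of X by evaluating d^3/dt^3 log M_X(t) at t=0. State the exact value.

κ_3 = d^3K/dt^3 |_{t=0} = 84

M_X(t) = 1/(4*(1 - 3*e^(t)/4))
K_X(t) = log M_X(t) = -log(1 - 3*e^(t)/4) - 2*log(2)
dK/dt = -3*e^(t)/(3*e^(t) - 4)
d^2K/dt^2 = 12*e^(t)/(9*e^(2*t) - 24*e^(t) + 16)
d^3K/dt^3 = (-36*e^(2*t) - 48*e^(t))/(27*e^(3*t) - 108*e^(2*t) + 144*e^(t) - 64)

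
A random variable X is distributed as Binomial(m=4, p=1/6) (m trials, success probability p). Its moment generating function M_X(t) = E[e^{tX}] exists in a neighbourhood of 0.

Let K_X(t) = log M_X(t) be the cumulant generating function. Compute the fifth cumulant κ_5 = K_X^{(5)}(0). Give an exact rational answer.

κ_5 = K^(5)(0) = -20/81

M_X(t) = (e^(t)/6 + 5/6)^4
K_X(t) = log M_X(t) = 4*log(e^(t)/6 + 5/6)
K^(5)(t) = (-20*e^(4*t) + 1100*e^(3*t) - 5500*e^(2*t) + 2500*e^(t))/(e^(5*t) + 25*e^(4*t) + 250*e^(3*t) + 1250*e^(2*t) + 3125*e^(t) + 3125)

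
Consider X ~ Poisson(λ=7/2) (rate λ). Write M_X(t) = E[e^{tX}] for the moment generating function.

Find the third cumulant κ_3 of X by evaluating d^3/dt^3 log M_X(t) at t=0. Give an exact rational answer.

M_X(t) = e^(7*e^(t)/2 - 7/2)
K_X(t) = log M_X(t) = 7*e^(t)/2 - 7/2
K^(3)(t) = 7*e^(t)/2

κ_3 = K^(3)(0) = 7/2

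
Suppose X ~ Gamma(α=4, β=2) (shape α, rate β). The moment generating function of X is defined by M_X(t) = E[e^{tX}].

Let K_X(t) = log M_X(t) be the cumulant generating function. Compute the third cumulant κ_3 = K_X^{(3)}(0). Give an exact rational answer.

M_X(t) = 16/(2 - t)^4
K_X(t) = log M_X(t) = -4*log(2 - t) + 4*log(2)
D^3[K](t) = -8/(t^3 - 6*t^2 + 12*t - 8)

κ_3 = D^3[K](0) = 1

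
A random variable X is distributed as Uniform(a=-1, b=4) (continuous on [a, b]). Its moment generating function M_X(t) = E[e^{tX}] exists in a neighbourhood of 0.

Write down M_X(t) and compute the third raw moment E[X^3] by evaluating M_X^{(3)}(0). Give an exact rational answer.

M_X(t) = (e^(4*t) - e^(-t))/(5*t)
dM/dt = (4*t*e^(5*t) + t - e^(5*t) + 1)*e^(-t)/(5*t^2)
d^2M/dt^2 = (16*t^2*e^(5*t) - t^2 - 8*t*e^(5*t) - 2*t + 2*e^(5*t) - 2)*e^(-t)/(5*t^3)
d^3M/dt^3 = (64*t^3*e^(5*t) + t^3 - 48*t^2*e^(5*t) + 3*t^2 + 24*t*e^(5*t) + 6*t - 6*e^(5*t) + 6)*e^(-t)/(5*t^4)

E[X^3] = d^3M/dt^3 |_{t=0} = 51/4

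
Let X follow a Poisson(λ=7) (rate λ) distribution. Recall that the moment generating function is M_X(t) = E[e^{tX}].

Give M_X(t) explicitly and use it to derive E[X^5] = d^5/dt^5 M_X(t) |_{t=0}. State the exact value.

E[X^5] = D^5[M](0) = 50134

M_X(t) = e^(7*e^(t) - 7)
D^5[M](t) = (16807*e^(5*t)*e^(7*e^(t)) + 24010*e^(4*t)*e^(7*e^(t)) + 8575*e^(3*t)*e^(7*e^(t)) + 735*e^(2*t)*e^(7*e^(t)) + 7*e^(t)*e^(7*e^(t)))*e^(-7)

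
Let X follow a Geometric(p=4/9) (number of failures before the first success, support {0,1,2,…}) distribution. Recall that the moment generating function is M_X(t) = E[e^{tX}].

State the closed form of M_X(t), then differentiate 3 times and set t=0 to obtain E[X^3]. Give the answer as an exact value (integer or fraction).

E[X^3] = M′′′(0) = 715/32

M_X(t) = 4/(9*(1 - 5*e^(t)/9))
M′(t) = 20*e^(t)/(25*e^(2*t) - 90*e^(t) + 81)
M′′(t) = (-100*e^(2*t) - 180*e^(t))/(125*e^(3*t) - 675*e^(2*t) + 1215*e^(t) - 729)
M′′′(t) = (500*e^(3*t) + 3600*e^(2*t) + 1620*e^(t))/(625*e^(4*t) - 4500*e^(3*t) + 12150*e^(2*t) - 14580*e^(t) + 6561)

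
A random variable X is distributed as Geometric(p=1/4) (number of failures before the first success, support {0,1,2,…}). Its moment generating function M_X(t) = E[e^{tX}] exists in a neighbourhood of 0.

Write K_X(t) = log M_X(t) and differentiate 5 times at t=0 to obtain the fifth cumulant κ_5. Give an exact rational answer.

M_X(t) = 1/(4*(1 - 3*e^(t)/4))
K_X(t) = log M_X(t) = -log(1 - 3*e^(t)/4) - 2*log(2)
K′(t) = -3*e^(t)/(3*e^(t) - 4)
K′′(t) = 12*e^(t)/(9*e^(2*t) - 24*e^(t) + 16)
K′′′(t) = (-36*e^(2*t) - 48*e^(t))/(27*e^(3*t) - 108*e^(2*t) + 144*e^(t) - 64)
K′′′′(t) = (108*e^(3*t) + 576*e^(2*t) + 192*e^(t))/(81*e^(4*t) - 432*e^(3*t) + 864*e^(2*t) - 768*e^(t) + 256)
K′′′′′(t) = (-324*e^(4*t) - 4752*e^(3*t) - 6336*e^(2*t) - 768*e^(t))/(243*e^(5*t) - 1620*e^(4*t) + 4320*e^(3*t) - 5760*e^(2*t) + 3840*e^(t) - 1024)

κ_5 = K′′′′′(0) = 12180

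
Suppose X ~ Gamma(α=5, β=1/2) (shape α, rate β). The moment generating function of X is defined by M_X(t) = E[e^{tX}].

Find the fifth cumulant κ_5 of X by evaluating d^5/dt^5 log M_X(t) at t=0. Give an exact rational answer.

κ_5 = K^(5)(0) = 3840

M_X(t) = 1/(32*(1/2 - t)^5)
K_X(t) = log M_X(t) = -5*log(1/2 - t) - 5*log(2)
K^(5)(t) = -3840/(32*t^5 - 80*t^4 + 80*t^3 - 40*t^2 + 10*t - 1)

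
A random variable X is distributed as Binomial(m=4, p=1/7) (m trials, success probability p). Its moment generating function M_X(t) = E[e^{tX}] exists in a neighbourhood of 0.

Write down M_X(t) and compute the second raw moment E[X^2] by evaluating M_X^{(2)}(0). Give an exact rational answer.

M_X(t) = (e^(t)/7 + 6/7)^4
M′(t) = 4*e^(4*t)/2401 + 72*e^(3*t)/2401 + 432*e^(2*t)/2401 + 864*e^(t)/2401
M′′(t) = 16*e^(4*t)/2401 + 216*e^(3*t)/2401 + 864*e^(2*t)/2401 + 864*e^(t)/2401

E[X^2] = M′′(0) = 40/49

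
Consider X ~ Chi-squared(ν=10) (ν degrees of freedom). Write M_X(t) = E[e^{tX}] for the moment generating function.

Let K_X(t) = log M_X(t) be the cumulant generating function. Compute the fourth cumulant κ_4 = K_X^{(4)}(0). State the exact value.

M_X(t) = (1 - 2*t)^(-5)
K_X(t) = log M_X(t) = -5*log(1 - 2*t)
dK/dt = -10/(2*t - 1)
d^2K/dt^2 = 20/(4*t^2 - 4*t + 1)
d^3K/dt^3 = -80/(8*t^3 - 12*t^2 + 6*t - 1)
d^4K/dt^4 = 480/(16*t^4 - 32*t^3 + 24*t^2 - 8*t + 1)

κ_4 = d^4K/dt^4 |_{t=0} = 480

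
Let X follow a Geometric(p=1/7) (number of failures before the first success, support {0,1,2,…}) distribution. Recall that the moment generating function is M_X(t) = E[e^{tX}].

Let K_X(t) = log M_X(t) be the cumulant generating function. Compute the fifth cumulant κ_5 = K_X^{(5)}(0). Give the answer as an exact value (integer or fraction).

κ_5 = D^5[K](0) = 275730

M_X(t) = 1/(7*(1 - 6*e^(t)/7))
K_X(t) = log M_X(t) = -log(1 - 6*e^(t)/7) - log(7)
D^5[K](t) = (-9072*e^(4*t) - 116424*e^(3*t) - 135828*e^(2*t) - 14406*e^(t))/(7776*e^(5*t) - 45360*e^(4*t) + 105840*e^(3*t) - 123480*e^(2*t) + 72030*e^(t) - 16807)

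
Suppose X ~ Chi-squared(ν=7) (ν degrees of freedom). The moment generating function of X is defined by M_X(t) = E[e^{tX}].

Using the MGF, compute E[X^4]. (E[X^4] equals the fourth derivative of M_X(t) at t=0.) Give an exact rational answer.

E[X^4] = M′′′′(0) = 9009

M_X(t) = (1 - 2*t)^(-7/2)
M′(t) = 7/(16*t^4*√(1 - 2*t) - 32*t^3*√(1 - 2*t) + 24*t^2*√(1 - 2*t) - 8*t*√(1 - 2*t) + √(1 - 2*t))
M′′(t) = -63/(32*t^5*√(1 - 2*t) - 80*t^4*√(1 - 2*t) + 80*t^3*√(1 - 2*t) - 40*t^2*√(1 - 2*t) + 10*t*√(1 - 2*t) - √(1 - 2*t))
M′′′(t) = 693/(64*t^6*√(1 - 2*t) - 192*t^5*√(1 - 2*t) + 240*t^4*√(1 - 2*t) - 160*t^3*√(1 - 2*t) + 60*t^2*√(1 - 2*t) - 12*t*√(1 - 2*t) + √(1 - 2*t))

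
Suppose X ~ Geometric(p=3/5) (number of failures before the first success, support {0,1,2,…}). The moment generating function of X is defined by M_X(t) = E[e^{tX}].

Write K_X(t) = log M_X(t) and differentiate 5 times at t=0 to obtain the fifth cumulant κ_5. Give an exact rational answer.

κ_5 = K′′′′′(0) = 3010/81

M_X(t) = 3/(5*(1 - 2*e^(t)/5))
K_X(t) = log M_X(t) = -log(1 - 2*e^(t)/5) - log(5) + log(3)
K′(t) = -2*e^(t)/(2*e^(t) - 5)
K′′(t) = 10*e^(t)/(4*e^(2*t) - 20*e^(t) + 25)
K′′′(t) = (-20*e^(2*t) - 50*e^(t))/(8*e^(3*t) - 60*e^(2*t) + 150*e^(t) - 125)
K′′′′(t) = (40*e^(3*t) + 400*e^(2*t) + 250*e^(t))/(16*e^(4*t) - 160*e^(3*t) + 600*e^(2*t) - 1000*e^(t) + 625)
K′′′′′(t) = (-80*e^(4*t) - 2200*e^(3*t) - 5500*e^(2*t) - 1250*e^(t))/(32*e^(5*t) - 400*e^(4*t) + 2000*e^(3*t) - 5000*e^(2*t) + 6250*e^(t) - 3125)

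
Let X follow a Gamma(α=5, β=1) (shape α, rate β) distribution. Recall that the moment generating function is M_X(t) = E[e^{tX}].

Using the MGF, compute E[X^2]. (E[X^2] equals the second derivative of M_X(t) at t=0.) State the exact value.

M_X(t) = (1 - t)^(-5)
D^2[M](t) = -30/(t^7 - 7*t^6 + 21*t^5 - 35*t^4 + 35*t^3 - 21*t^2 + 7*t - 1)

E[X^2] = D^2[M](0) = 30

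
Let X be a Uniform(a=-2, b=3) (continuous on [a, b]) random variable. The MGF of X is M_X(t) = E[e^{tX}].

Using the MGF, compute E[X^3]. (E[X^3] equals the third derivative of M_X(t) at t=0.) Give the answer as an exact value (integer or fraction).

M_X(t) = (e^(3*t) - e^(-2*t))/(5*t)
dM/dt = (3*t*e^(5*t) + 2*t - e^(5*t) + 1)*e^(-2*t)/(5*t^2)
d^2M/dt^2 = (9*t^2*e^(5*t) - 4*t^2 - 6*t*e^(5*t) - 4*t + 2*e^(5*t) - 2)*e^(-2*t)/(5*t^3)
d^3M/dt^3 = (27*t^3*e^(5*t) + 8*t^3 - 27*t^2*e^(5*t) + 12*t^2 + 18*t*e^(5*t) + 12*t - 6*e^(5*t) + 6)*e^(-2*t)/(5*t^4)

E[X^3] = d^3M/dt^3 |_{t=0} = 13/4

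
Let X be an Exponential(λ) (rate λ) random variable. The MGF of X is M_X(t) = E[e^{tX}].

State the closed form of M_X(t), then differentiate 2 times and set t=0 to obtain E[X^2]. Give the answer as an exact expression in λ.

E[X^2] = M^(2)(0) = 2/λ^2

M_X(t) = λ/(λ - t)
M^(2)(t) = -2*λ/(-λ^3 + 3*λ^2*t - 3*λ*t^2 + t^3)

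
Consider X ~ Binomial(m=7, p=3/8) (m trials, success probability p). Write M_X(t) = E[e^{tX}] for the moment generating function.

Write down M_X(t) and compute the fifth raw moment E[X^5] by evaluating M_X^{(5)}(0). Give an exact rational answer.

E[X^5] = M′′′′′(0) = 2264577/4096

M_X(t) = (3*e^(t)/8 + 5/8)^7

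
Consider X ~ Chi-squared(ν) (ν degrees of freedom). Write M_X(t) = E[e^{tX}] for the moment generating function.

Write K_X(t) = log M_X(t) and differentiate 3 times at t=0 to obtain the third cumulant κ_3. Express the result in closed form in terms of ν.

M_X(t) = (1 - 2*t)^(-ν/2)
K_X(t) = log M_X(t) = -ν*log(1 - 2*t)/2
K^(3)(t) = -8*ν/(8*t^3 - 12*t^2 + 6*t - 1)

κ_3 = K^(3)(0) = 8*ν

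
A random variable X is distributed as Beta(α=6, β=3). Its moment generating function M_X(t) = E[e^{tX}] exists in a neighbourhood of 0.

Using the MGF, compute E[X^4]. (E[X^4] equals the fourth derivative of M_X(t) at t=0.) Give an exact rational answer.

E[X^4] = D^4[M](0) = 14/55

M_X(t) = ₁F₁(6; 9; t)
D^4[M](t) = 14*₁F₁(10; 13; t)/55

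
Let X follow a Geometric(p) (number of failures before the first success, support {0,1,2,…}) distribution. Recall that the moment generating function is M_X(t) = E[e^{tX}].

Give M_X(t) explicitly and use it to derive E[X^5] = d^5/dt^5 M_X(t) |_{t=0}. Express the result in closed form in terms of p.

E[X^5] = M′′′′′(0) = -1 + 31/p - 180/p^2 + 390/p^3 - 360/p^4 + 120/p^5

M_X(t) = p/(-(1 - p)*e^(t) + 1)
M′(t) = (-p^2*e^(t) + p*e^(t))/(p^2*e^(2*t) - 2*p*e^(2*t) + 2*p*e^(t) + e^(2*t) - 2*e^(t) + 1)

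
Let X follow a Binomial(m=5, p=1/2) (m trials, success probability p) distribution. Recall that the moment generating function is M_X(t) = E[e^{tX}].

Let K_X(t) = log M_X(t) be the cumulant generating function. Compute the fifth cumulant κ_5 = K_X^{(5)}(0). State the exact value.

M_X(t) = (e^(t)/2 + 1/2)^5
K_X(t) = log M_X(t) = 5*log(e^(t)/2 + 1/2)
K^(5)(t) = (-5*e^(4*t) + 55*e^(3*t) - 55*e^(2*t) + 5*e^(t))/(e^(5*t) + 5*e^(4*t) + 10*e^(3*t) + 10*e^(2*t) + 5*e^(t) + 1)

κ_5 = K^(5)(0) = 0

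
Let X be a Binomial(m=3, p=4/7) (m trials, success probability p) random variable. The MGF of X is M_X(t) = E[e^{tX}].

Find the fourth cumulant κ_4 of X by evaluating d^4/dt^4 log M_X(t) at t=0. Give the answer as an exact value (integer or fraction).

κ_4 = K′′′′(0) = -828/2401

M_X(t) = (4*e^(t)/7 + 3/7)^3
K_X(t) = log M_X(t) = 3*log(4*e^(t)/7 + 3/7)
K′(t) = 12*e^(t)/(4*e^(t) + 3)
K′′(t) = 36*e^(t)/(16*e^(2*t) + 24*e^(t) + 9)
K′′′(t) = (-144*e^(2*t) + 108*e^(t))/(64*e^(3*t) + 144*e^(2*t) + 108*e^(t) + 27)
K′′′′(t) = (576*e^(3*t) - 1728*e^(2*t) + 324*e^(t))/(256*e^(4*t) + 768*e^(3*t) + 864*e^(2*t) + 432*e^(t) + 81)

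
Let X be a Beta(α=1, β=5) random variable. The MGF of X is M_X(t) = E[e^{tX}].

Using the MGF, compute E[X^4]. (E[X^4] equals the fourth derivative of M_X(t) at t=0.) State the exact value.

E[X^4] = d^4M/dt^4 |_{t=0} = 1/126

M_X(t) = ₁F₁(1; 6; t)
dM/dt = ₁F₁(2; 7; t)/6
d^2M/dt^2 = ₁F₁(3; 8; t)/21
d^3M/dt^3 = ₁F₁(4; 9; t)/56
d^4M/dt^4 = ₁F₁(5; 10; t)/126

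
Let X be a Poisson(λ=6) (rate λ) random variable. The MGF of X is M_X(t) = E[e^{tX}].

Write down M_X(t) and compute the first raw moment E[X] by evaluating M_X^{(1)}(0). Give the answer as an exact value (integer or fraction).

M_X(t) = e^(6*e^(t) - 6)
M′(t) = 6*e^(-6)*e^(t)*e^(6*e^(t))

E[X] = M′(0) = 6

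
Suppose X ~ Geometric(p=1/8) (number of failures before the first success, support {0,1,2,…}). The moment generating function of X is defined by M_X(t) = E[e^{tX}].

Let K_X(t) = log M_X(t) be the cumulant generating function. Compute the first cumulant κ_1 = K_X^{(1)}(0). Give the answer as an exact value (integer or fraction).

κ_1 = K^(1)(0) = 7

M_X(t) = 1/(8*(1 - 7*e^(t)/8))
K_X(t) = log M_X(t) = -log(1 - 7*e^(t)/8) - 3*log(2)
K^(1)(t) = -7*e^(t)/(7*e^(t) - 8)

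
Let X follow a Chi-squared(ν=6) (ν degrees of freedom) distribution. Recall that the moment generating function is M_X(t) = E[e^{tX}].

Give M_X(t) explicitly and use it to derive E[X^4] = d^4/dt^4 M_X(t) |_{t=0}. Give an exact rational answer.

E[X^4] = D^4[M](0) = 5760

M_X(t) = (1 - 2*t)^(-3)
D^4[M](t) = -5760/(128*t^7 - 448*t^6 + 672*t^5 - 560*t^4 + 280*t^3 - 84*t^2 + 14*t - 1)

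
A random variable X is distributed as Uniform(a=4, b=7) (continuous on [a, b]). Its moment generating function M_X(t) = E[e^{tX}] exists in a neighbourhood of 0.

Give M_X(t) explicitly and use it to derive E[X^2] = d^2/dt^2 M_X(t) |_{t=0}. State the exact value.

M_X(t) = (e^(7*t) - e^(4*t))/(3*t)
dM/dt = (7*t*e^(7*t) - 4*t*e^(4*t) - e^(7*t) + e^(4*t))/(3*t^2)
d^2M/dt^2 = (49*t^2*e^(7*t) - 16*t^2*e^(4*t) - 14*t*e^(7*t) + 8*t*e^(4*t) + 2*e^(7*t) - 2*e^(4*t))/(3*t^3)

E[X^2] = d^2M/dt^2 |_{t=0} = 31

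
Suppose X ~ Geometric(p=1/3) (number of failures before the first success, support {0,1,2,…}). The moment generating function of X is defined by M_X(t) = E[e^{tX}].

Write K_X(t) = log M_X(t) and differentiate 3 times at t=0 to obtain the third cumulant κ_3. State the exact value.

M_X(t) = 1/(3*(1 - 2*e^(t)/3))
K_X(t) = log M_X(t) = -log(1 - 2*e^(t)/3) - log(3)
K′(t) = -2*e^(t)/(2*e^(t) - 3)
K′′(t) = 6*e^(t)/(4*e^(2*t) - 12*e^(t) + 9)
K′′′(t) = (-12*e^(2*t) - 18*e^(t))/(8*e^(3*t) - 36*e^(2*t) + 54*e^(t) - 27)

κ_3 = K′′′(0) = 30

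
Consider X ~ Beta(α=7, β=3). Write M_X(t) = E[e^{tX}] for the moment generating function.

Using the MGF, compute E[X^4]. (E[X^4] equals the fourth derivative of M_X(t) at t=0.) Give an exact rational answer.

M_X(t) = ₁F₁(7; 10; t)
D^4[M](t) = 42*₁F₁(11; 14; t)/143

E[X^4] = D^4[M](0) = 42/143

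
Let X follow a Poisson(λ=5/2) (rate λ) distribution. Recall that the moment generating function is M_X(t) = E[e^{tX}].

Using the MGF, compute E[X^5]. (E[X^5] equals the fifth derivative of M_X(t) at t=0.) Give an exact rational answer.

E[X^5] = M^(5)(0) = 31205/32

M_X(t) = e^(5*e^(t)/2 - 5/2)
M^(5)(t) = (3125*e^(5*t)*e^(5*e^(t)/2) + 12500*e^(4*t)*e^(5*e^(t)/2) + 12500*e^(3*t)*e^(5*e^(t)/2) + 3000*e^(2*t)*e^(5*e^(t)/2) + 80*e^(t)*e^(5*e^(t)/2))*e^(-5/2)/32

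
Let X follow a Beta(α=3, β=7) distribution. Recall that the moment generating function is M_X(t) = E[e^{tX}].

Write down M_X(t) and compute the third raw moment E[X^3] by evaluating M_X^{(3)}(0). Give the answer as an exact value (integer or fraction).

M_X(t) = ₁F₁(3; 10; t)
M′(t) = 3*₁F₁(4; 11; t)/10
M′′(t) = 6*₁F₁(5; 12; t)/55
M′′′(t) = ₁F₁(6; 13; t)/22

E[X^3] = M′′′(0) = 1/22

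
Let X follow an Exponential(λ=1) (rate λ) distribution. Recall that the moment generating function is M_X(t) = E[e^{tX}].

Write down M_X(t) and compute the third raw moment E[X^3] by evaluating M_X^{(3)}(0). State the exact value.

M_X(t) = 1/(1 - t)
M^(3)(t) = 6/(t^4 - 4*t^3 + 6*t^2 - 4*t + 1)

E[X^3] = M^(3)(0) = 6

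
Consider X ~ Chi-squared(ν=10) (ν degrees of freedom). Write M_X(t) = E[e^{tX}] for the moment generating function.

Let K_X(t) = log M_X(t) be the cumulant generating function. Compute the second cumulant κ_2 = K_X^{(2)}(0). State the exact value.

κ_2 = K^(2)(0) = 20

M_X(t) = (1 - 2*t)^(-5)
K_X(t) = log M_X(t) = -5*log(1 - 2*t)
K^(2)(t) = 20/(4*t^2 - 4*t + 1)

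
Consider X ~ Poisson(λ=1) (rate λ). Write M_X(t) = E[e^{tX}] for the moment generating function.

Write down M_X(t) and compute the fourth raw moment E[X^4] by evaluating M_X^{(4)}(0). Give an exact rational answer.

M_X(t) = e^(e^(t) - 1)
M^(4)(t) = (e^(4*t)*e^(e^(t)) + 6*e^(3*t)*e^(e^(t)) + 7*e^(2*t)*e^(e^(t)) + e^(t)*e^(e^(t)))*e^(-1)

E[X^4] = M^(4)(0) = 15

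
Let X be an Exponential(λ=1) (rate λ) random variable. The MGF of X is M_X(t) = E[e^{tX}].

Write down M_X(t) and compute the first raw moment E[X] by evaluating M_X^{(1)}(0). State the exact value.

M_X(t) = 1/(1 - t)
dM/dt = 1/(t^2 - 2*t + 1)

E[X] = dM/dt |_{t=0} = 1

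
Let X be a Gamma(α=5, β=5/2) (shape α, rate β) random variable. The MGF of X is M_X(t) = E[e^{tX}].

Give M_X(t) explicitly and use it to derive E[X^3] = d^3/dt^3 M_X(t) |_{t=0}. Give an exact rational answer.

M_X(t) = 3125/(32*(5/2 - t)^5)
M^(3)(t) = 5250000/(256*t^8 - 5120*t^7 + 44800*t^6 - 224000*t^5 + 700000*t^4 - 1400000*t^3 + 1750000*t^2 - 1250000*t + 390625)

E[X^3] = M^(3)(0) = 336/25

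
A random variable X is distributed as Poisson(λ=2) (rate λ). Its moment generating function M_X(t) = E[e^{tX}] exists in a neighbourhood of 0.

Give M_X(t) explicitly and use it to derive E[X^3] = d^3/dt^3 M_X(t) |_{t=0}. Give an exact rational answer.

E[X^3] = M′′′(0) = 22

M_X(t) = e^(2*e^(t) - 2)
M′(t) = 2*e^(-2)*e^(t)*e^(2*e^(t))
M′′(t) = (4*e^(2*t)*e^(2*e^(t)) + 2*e^(t)*e^(2*e^(t)))*e^(-2)
M′′′(t) = (8*e^(3*t)*e^(2*e^(t)) + 12*e^(2*t)*e^(2*e^(t)) + 2*e^(t)*e^(2*e^(t)))*e^(-2)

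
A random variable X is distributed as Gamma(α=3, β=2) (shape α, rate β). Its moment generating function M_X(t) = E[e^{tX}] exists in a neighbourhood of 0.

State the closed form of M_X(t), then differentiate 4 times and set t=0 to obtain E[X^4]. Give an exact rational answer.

M_X(t) = 8/(2 - t)^3
dM/dt = 24/(t^4 - 8*t^3 + 24*t^2 - 32*t + 16)
d^2M/dt^2 = -96/(t^5 - 10*t^4 + 40*t^3 - 80*t^2 + 80*t - 32)
d^3M/dt^3 = 480/(t^6 - 12*t^5 + 60*t^4 - 160*t^3 + 240*t^2 - 192*t + 64)
d^4M/dt^4 = -2880/(t^7 - 14*t^6 + 84*t^5 - 280*t^4 + 560*t^3 - 672*t^2 + 448*t - 128)

E[X^4] = d^4M/dt^4 |_{t=0} = 45/2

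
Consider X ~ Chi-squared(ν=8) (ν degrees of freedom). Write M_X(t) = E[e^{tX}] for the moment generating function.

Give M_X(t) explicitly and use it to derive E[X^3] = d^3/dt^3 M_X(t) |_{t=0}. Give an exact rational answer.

M_X(t) = (1 - 2*t)^(-4)
M′(t) = -8/(32*t^5 - 80*t^4 + 80*t^3 - 40*t^2 + 10*t - 1)
M′′(t) = 80/(64*t^6 - 192*t^5 + 240*t^4 - 160*t^3 + 60*t^2 - 12*t + 1)
M′′′(t) = -960/(128*t^7 - 448*t^6 + 672*t^5 - 560*t^4 + 280*t^3 - 84*t^2 + 14*t - 1)

E[X^3] = M′′′(0) = 960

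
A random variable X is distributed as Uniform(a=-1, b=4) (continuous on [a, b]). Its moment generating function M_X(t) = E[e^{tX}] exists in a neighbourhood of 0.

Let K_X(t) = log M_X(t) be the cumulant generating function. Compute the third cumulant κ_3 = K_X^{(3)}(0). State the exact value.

κ_3 = K^(3)(0) = 0

M_X(t) = (e^(4*t) - e^(-t))/(5*t)
K_X(t) = log M_X(t) = -log(t) + log(e^(4*t) - e^(-t)) - log(5)
K^(3)(t) = (125*t^3*e^(10*t) + 125*t^3*e^(5*t) - 2*e^(15*t) + 6*e^(10*t) - 6*e^(5*t) + 2)/(t^3*e^(15*t) - 3*t^3*e^(10*t) + 3*t^3*e^(5*t) - t^3)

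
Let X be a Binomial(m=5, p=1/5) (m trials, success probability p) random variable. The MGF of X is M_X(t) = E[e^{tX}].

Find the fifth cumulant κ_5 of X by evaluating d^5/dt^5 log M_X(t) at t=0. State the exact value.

κ_5 = K^(5)(0) = -276/625

M_X(t) = (e^(t)/5 + 4/5)^5
K_X(t) = log M_X(t) = 5*log(e^(t)/5 + 4/5)
K^(5)(t) = (-20*e^(4*t) + 880*e^(3*t) - 3520*e^(2*t) + 1280*e^(t))/(e^(5*t) + 20*e^(4*t) + 160*e^(3*t) + 640*e^(2*t) + 1280*e^(t) + 1024)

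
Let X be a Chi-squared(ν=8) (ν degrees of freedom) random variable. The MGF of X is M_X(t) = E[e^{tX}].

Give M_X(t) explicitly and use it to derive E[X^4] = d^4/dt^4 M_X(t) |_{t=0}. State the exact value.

E[X^4] = D^4[M](0) = 13440

M_X(t) = (1 - 2*t)^(-4)
D^4[M](t) = 13440/(256*t^8 - 1024*t^7 + 1792*t^6 - 1792*t^5 + 1120*t^4 - 448*t^3 + 112*t^2 - 16*t + 1)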